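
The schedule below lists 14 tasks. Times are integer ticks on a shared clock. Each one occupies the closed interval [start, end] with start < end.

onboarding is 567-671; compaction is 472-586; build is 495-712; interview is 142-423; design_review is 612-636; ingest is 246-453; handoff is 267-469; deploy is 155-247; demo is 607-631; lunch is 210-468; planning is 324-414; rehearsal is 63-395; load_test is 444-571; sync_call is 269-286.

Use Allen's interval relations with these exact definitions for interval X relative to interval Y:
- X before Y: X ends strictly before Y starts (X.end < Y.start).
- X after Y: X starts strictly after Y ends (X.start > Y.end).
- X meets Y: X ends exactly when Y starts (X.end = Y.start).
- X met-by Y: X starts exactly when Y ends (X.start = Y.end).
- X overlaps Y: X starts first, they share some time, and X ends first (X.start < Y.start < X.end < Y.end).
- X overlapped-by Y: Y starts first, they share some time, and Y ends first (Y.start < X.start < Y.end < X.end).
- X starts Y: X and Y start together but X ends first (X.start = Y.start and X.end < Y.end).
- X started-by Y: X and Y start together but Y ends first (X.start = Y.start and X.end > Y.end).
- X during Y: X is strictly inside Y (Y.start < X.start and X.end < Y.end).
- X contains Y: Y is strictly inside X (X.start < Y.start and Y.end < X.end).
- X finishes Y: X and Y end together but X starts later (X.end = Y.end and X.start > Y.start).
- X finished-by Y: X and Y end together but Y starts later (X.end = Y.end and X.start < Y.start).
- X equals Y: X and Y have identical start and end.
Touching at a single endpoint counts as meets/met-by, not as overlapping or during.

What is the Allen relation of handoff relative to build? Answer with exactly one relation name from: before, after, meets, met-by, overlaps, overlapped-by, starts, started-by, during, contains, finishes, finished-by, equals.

before

handoff = [267, 469]; build = [495, 712].
Compare endpoints: handoff.start < build.start, handoff.start < build.end, handoff.end < build.start, handoff.end < build.end.
That pattern is 'before'.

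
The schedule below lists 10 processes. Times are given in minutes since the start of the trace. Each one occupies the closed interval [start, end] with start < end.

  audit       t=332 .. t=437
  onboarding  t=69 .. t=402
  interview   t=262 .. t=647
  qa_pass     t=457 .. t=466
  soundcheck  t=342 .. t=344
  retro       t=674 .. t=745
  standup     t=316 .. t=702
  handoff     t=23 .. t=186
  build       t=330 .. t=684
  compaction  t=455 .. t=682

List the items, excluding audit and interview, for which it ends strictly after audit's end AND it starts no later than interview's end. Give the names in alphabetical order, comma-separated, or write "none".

build, compaction, qa_pass, standup

Conditions: its end is strictly after audit's end (X.end > t=437) AND its start is no later than interview's end (X.start <= t=647).
build: end t=684 > t=437? ✓; start t=330 <= t=647? ✓ → yes.
compaction: end t=682 > t=437? ✓; start t=455 <= t=647? ✓ → yes.
handoff: end t=186 > t=437? ✗; start t=23 <= t=647? ✓ → no.
onboarding: end t=402 > t=437? ✗; start t=69 <= t=647? ✓ → no.
qa_pass: end t=466 > t=437? ✓; start t=457 <= t=647? ✓ → yes.
retro: end t=745 > t=437? ✓; start t=674 <= t=647? ✗ → no.
soundcheck: end t=344 > t=437? ✗; start t=342 <= t=647? ✓ → no.
standup: end t=702 > t=437? ✓; start t=316 <= t=647? ✓ → yes.
Result: build, compaction, qa_pass, standup.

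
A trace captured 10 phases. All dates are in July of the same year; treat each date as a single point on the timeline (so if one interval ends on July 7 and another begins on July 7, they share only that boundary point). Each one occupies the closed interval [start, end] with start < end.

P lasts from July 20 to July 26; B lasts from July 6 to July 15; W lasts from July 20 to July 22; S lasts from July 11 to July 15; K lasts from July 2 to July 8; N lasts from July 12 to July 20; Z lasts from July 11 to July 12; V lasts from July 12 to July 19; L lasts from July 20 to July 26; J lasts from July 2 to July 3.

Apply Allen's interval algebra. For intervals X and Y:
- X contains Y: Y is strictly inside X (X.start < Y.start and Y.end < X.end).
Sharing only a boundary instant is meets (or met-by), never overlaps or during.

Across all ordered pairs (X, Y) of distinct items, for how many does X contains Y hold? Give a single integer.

Checking all 90 ordered pairs for relation 'contains'; matching pairs in alphabetical order:
(B, Z): B contains Z ✓
Count: 1.

1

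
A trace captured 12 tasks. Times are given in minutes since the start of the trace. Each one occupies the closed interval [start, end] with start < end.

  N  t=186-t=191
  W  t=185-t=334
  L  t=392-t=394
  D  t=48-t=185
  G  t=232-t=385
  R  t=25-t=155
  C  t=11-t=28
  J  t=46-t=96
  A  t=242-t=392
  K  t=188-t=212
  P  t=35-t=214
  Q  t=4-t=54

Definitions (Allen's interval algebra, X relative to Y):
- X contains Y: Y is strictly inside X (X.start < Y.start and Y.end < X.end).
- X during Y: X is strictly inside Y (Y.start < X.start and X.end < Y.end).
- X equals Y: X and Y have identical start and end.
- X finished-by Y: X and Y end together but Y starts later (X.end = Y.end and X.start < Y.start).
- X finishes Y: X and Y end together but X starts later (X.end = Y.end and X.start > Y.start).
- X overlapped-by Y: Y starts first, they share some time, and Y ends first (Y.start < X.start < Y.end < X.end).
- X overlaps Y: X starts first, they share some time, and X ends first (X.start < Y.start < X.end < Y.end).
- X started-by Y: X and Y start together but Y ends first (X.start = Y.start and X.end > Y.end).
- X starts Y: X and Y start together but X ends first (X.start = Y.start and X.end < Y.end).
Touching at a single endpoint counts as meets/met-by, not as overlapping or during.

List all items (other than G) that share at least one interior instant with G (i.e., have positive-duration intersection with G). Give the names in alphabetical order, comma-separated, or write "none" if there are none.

Target G = [t=232, t=385].
A [t=242, t=392] → overlapped-by → yes.
C [t=11, t=28] → before → no.
D [t=48, t=185] → before → no.
J [t=46, t=96] → before → no.
K [t=188, t=212] → before → no.
L [t=392, t=394] → after → no.
N [t=186, t=191] → before → no.
P [t=35, t=214] → before → no.
Q [t=4, t=54] → before → no.
R [t=25, t=155] → before → no.
W [t=185, t=334] → overlaps → yes.
Result: A, W.

A, W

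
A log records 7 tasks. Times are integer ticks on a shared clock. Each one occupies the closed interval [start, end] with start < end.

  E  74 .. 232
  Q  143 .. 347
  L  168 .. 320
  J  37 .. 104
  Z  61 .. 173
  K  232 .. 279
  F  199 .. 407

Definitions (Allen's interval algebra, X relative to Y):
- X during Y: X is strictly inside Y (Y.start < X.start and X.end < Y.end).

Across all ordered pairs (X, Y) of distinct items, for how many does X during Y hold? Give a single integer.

Checking all 42 ordered pairs for relation 'during'; matching pairs in alphabetical order:
(K, F): K during F ✓
(K, L): K during L ✓
(K, Q): K during Q ✓
(L, Q): L during Q ✓
Count: 4.

4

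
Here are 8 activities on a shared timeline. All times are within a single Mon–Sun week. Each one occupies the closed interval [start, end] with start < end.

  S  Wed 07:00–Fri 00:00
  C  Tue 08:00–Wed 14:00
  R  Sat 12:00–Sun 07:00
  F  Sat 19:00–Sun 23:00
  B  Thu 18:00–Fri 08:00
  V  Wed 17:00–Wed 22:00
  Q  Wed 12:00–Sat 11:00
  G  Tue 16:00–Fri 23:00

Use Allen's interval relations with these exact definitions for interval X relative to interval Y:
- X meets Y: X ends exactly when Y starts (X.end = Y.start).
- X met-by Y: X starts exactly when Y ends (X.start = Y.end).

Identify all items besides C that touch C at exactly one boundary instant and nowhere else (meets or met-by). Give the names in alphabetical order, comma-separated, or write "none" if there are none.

Target C = [Tue 08:00, Wed 14:00].
B [Thu 18:00, Fri 08:00] → after → no.
F [Sat 19:00, Sun 23:00] → after → no.
G [Tue 16:00, Fri 23:00] → overlapped-by → no.
Q [Wed 12:00, Sat 11:00] → overlapped-by → no.
R [Sat 12:00, Sun 07:00] → after → no.
S [Wed 07:00, Fri 00:00] → overlapped-by → no.
V [Wed 17:00, Wed 22:00] → after → no.
Result: none.

none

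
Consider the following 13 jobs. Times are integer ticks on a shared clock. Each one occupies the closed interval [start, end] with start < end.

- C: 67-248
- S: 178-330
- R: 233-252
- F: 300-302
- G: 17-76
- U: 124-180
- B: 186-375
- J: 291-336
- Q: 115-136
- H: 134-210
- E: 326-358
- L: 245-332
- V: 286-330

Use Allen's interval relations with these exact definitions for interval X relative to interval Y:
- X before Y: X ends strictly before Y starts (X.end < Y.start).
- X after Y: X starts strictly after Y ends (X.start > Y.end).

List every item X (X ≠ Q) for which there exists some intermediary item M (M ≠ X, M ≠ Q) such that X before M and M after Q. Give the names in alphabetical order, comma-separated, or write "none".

Target Q = [115, 136].
Intermediaries M with M after Q: B, E, F, J, L, R, S, V.
Via B — items with X before B: G, U.
Via E — items with X before E: C, F, G, H, R, U.
Via F — items with X before F: C, G, H, R, U.
Via J — items with X before J: C, G, H, R, U.
Via L — items with X before L: G, H, U.
Via R — items with X before R: G, H, U.
Via S — items with X before S: G.
Via V — items with X before V: C, G, H, R, U.
Union: C, F, G, H, R, U.

C, F, G, H, R, U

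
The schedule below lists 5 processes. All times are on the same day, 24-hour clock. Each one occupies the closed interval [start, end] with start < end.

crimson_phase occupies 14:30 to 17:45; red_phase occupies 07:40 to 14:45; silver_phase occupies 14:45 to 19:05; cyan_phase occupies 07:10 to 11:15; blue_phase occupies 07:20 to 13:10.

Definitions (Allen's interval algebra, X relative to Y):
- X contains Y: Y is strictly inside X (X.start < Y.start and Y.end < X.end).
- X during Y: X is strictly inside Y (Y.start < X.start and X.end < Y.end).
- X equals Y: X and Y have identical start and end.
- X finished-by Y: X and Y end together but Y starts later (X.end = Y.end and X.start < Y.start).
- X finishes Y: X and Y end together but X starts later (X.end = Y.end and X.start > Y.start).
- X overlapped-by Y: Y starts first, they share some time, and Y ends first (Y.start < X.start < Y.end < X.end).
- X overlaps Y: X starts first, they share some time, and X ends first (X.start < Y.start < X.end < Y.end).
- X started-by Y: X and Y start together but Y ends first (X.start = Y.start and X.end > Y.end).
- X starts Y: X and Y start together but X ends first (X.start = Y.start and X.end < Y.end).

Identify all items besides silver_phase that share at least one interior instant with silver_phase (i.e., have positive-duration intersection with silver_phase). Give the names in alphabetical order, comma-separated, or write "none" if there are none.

crimson_phase

Target silver_phase = [14:45, 19:05].
blue_phase [07:20, 13:10] → before → no.
crimson_phase [14:30, 17:45] → overlaps → yes.
cyan_phase [07:10, 11:15] → before → no.
red_phase [07:40, 14:45] → meets → no.
Result: crimson_phase.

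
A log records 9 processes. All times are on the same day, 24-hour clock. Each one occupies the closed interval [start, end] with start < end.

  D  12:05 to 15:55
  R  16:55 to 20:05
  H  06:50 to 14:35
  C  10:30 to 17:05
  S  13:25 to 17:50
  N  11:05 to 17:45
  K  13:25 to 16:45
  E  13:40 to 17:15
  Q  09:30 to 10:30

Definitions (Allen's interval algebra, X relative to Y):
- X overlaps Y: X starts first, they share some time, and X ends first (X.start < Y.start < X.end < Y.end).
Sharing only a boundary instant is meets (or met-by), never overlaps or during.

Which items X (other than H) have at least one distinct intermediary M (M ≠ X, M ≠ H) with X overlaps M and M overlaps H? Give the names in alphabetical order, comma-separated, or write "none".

Target H = [06:50, 14:35].
Intermediaries M with M overlaps H: none.
Union: none.

none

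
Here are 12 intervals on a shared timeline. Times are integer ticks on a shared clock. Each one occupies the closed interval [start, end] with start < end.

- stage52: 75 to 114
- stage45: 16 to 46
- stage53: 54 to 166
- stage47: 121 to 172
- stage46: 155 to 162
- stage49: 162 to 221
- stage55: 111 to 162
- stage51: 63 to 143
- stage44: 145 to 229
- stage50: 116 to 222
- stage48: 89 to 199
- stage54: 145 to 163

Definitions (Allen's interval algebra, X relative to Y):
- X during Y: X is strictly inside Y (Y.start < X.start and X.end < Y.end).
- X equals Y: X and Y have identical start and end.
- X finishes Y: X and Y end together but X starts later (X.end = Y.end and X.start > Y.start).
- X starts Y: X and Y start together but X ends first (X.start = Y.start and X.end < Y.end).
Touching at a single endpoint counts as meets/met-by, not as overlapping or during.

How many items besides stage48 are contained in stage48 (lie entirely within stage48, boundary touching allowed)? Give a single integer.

4

Target stage48 = [89, 199].
stage44 [145, 229] → overlapped-by → no.
stage45 [16, 46] → before → no.
stage46 [155, 162] → during → counts.
stage47 [121, 172] → during → counts.
stage49 [162, 221] → overlapped-by → no.
stage50 [116, 222] → overlapped-by → no.
stage51 [63, 143] → overlaps → no.
stage52 [75, 114] → overlaps → no.
stage53 [54, 166] → overlaps → no.
stage54 [145, 163] → during → counts.
stage55 [111, 162] → during → counts.
Total: 4.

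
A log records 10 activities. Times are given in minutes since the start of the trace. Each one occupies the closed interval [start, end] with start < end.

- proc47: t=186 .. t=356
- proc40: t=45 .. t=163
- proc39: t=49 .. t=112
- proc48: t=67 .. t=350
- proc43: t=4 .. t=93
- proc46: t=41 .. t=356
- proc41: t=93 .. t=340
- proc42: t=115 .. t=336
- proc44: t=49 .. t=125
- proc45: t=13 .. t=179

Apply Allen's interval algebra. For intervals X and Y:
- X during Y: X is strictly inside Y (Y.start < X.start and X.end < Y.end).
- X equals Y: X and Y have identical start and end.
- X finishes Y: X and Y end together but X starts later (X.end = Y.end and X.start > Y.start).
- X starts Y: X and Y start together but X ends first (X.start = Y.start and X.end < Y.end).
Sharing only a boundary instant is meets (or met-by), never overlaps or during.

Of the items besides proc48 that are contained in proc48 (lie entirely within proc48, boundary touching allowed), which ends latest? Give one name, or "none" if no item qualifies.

Target proc48 = [t=67, t=350].
proc39 [t=49, t=112] → overlaps → excluded.
proc40 [t=45, t=163] → overlaps → excluded.
proc41 [t=93, t=340] → during → candidate.
proc42 [t=115, t=336] → during → candidate.
proc43 [t=4, t=93] → overlaps → excluded.
proc44 [t=49, t=125] → overlaps → excluded.
proc45 [t=13, t=179] → overlaps → excluded.
proc46 [t=41, t=356] → contains → excluded.
proc47 [t=186, t=356] → overlapped-by → excluded.
Among candidates, latest end is t=340 → proc41.

proc41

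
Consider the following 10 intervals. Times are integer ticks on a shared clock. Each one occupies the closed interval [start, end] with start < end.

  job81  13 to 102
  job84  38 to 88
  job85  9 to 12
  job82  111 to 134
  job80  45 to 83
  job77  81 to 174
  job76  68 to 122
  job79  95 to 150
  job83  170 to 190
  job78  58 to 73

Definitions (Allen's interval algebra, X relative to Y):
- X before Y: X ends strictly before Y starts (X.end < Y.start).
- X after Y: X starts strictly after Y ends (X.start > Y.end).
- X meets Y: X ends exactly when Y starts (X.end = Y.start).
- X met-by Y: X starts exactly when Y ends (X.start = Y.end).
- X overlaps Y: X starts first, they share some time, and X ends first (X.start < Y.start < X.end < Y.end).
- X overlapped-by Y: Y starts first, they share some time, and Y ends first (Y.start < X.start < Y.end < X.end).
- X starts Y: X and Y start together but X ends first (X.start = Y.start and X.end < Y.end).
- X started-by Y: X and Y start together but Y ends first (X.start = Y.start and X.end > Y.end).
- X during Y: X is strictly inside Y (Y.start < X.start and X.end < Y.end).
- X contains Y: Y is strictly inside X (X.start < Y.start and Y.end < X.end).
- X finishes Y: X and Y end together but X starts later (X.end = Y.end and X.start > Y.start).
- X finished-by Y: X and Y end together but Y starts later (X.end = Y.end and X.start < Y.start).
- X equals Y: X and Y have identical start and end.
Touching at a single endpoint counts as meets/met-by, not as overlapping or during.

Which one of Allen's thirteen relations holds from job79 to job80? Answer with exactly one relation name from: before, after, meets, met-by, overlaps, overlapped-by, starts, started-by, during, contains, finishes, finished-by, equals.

job79 = [95, 150]; job80 = [45, 83].
Compare endpoints: job79.start > job80.start, job79.start > job80.end, job79.end > job80.start, job79.end > job80.end.
That pattern is 'after'.

after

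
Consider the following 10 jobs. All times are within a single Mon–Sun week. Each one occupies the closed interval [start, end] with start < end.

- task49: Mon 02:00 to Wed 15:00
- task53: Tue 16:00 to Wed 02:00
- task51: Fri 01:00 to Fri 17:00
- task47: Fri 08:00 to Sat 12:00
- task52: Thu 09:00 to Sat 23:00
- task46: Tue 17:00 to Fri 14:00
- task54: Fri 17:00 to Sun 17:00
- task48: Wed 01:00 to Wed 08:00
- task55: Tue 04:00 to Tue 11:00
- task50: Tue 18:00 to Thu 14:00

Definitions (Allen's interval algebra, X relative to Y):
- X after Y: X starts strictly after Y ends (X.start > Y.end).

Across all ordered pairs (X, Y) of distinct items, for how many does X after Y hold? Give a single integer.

24

Checking all 90 ordered pairs for relation 'after'; matching pairs in alphabetical order:
(task46, task55): task46 after task55 ✓
(task47, task48): task47 after task48 ✓
(task47, task49): task47 after task49 ✓
(task47, task50): task47 after task50 ✓
(task47, task53): task47 after task53 ✓
(task47, task55): task47 after task55 ✓
(task48, task55): task48 after task55 ✓
(task50, task55): task50 after task55 ✓
(task51, task48): task51 after task48 ✓
(task51, task49): task51 after task49 ✓
(task51, task50): task51 after task50 ✓
(task51, task53): task51 after task53 ✓
(task51, task55): task51 after task55 ✓
(task52, task48): task52 after task48 ✓
(task52, task49): task52 after task49 ✓
(task52, task53): task52 after task53 ✓
(task52, task55): task52 after task55 ✓
(task53, task55): task53 after task55 ✓
(task54, task46): task54 after task46 ✓
(task54, task48): task54 after task48 ✓
(task54, task49): task54 after task49 ✓
(task54, task50): task54 after task50 ✓
(task54, task53): task54 after task53 ✓
(task54, task55): task54 after task55 ✓
Count: 24.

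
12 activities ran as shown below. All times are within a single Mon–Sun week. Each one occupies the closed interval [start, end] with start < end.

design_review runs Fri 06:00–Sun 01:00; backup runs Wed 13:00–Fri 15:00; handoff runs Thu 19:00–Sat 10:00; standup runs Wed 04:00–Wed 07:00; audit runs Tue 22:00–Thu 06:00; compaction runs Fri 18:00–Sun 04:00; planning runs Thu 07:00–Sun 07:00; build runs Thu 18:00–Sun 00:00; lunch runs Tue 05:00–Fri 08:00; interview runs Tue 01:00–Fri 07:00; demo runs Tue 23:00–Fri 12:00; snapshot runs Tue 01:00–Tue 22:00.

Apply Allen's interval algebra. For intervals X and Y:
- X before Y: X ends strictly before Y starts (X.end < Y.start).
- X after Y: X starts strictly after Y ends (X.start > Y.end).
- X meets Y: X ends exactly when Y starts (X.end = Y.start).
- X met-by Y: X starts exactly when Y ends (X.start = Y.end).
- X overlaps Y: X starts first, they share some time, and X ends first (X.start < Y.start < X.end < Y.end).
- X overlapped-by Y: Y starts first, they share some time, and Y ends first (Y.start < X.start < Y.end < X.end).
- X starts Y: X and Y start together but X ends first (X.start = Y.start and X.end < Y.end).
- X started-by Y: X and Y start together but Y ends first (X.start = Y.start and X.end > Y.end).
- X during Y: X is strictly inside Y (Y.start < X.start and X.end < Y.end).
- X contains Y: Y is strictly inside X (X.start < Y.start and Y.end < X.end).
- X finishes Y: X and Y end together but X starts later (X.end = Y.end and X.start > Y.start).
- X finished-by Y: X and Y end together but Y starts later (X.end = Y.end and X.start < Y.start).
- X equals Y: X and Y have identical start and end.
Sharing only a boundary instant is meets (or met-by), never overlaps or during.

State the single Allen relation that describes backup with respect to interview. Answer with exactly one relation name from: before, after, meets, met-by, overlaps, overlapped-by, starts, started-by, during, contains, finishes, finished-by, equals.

backup = [Wed 13:00, Fri 15:00]; interview = [Tue 01:00, Fri 07:00].
Compare endpoints: backup.start > interview.start, backup.start < interview.end, backup.end > interview.start, backup.end > interview.end.
That pattern is 'overlapped-by'.

overlapped-by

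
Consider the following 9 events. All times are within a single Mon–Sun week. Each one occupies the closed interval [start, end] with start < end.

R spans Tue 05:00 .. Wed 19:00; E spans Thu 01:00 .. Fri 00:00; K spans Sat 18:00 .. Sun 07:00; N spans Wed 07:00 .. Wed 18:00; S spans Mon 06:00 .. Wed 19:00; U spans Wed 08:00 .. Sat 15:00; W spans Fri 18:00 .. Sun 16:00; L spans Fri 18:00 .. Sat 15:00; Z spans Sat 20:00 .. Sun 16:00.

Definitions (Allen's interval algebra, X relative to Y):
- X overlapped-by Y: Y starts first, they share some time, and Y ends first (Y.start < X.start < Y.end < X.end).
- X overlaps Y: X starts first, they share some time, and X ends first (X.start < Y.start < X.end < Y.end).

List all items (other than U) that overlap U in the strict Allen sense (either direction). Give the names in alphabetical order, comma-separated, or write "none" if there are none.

N, R, S, W

Target U = [Wed 08:00, Sat 15:00].
E [Thu 01:00, Fri 00:00] → during → no.
K [Sat 18:00, Sun 07:00] → after → no.
L [Fri 18:00, Sat 15:00] → finishes → no.
N [Wed 07:00, Wed 18:00] → overlaps → yes.
R [Tue 05:00, Wed 19:00] → overlaps → yes.
S [Mon 06:00, Wed 19:00] → overlaps → yes.
W [Fri 18:00, Sun 16:00] → overlapped-by → yes.
Z [Sat 20:00, Sun 16:00] → after → no.
Result: N, R, S, W.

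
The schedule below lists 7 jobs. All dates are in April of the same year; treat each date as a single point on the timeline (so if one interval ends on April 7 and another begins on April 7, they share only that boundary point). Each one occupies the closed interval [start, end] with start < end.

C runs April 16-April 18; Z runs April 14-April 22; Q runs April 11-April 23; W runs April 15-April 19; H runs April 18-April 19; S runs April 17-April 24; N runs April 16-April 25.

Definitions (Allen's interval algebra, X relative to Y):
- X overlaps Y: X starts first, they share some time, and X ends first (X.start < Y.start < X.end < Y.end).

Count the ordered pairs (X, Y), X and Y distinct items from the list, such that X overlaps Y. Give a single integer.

7

Checking all 42 ordered pairs for relation 'overlaps'; matching pairs in alphabetical order:
(C, S): C overlaps S ✓
(Q, N): Q overlaps N ✓
(Q, S): Q overlaps S ✓
(W, N): W overlaps N ✓
(W, S): W overlaps S ✓
(Z, N): Z overlaps N ✓
(Z, S): Z overlaps S ✓
Count: 7.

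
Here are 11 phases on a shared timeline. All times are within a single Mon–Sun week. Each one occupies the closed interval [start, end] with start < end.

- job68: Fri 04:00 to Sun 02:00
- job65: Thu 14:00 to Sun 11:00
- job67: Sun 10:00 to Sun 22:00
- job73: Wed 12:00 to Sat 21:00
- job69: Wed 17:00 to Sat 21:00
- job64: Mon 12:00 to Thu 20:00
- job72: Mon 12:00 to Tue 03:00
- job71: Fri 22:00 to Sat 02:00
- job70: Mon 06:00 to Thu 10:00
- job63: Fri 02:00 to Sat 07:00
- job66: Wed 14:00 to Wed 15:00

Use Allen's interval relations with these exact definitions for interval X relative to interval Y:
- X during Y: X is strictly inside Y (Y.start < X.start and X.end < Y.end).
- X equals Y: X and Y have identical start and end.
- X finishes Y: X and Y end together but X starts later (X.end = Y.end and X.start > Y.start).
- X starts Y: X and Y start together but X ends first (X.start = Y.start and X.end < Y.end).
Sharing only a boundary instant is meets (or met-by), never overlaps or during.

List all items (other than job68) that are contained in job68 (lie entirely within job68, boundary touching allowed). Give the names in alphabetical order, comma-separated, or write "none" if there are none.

job71

Target job68 = [Fri 04:00, Sun 02:00].
job63 [Fri 02:00, Sat 07:00] → overlaps → no.
job64 [Mon 12:00, Thu 20:00] → before → no.
job65 [Thu 14:00, Sun 11:00] → contains → no.
job66 [Wed 14:00, Wed 15:00] → before → no.
job67 [Sun 10:00, Sun 22:00] → after → no.
job69 [Wed 17:00, Sat 21:00] → overlaps → no.
job70 [Mon 06:00, Thu 10:00] → before → no.
job71 [Fri 22:00, Sat 02:00] → during → yes.
job72 [Mon 12:00, Tue 03:00] → before → no.
job73 [Wed 12:00, Sat 21:00] → overlaps → no.
Result: job71.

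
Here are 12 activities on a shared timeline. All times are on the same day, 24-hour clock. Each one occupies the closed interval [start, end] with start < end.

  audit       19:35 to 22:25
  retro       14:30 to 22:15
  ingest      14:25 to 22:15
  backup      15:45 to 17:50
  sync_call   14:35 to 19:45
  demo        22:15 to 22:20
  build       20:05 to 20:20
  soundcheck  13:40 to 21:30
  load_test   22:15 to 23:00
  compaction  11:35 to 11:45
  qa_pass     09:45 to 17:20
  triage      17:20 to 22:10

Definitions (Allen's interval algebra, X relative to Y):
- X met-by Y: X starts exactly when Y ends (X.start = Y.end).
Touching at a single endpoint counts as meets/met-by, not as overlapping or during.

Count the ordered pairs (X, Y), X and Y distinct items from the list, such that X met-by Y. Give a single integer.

5

Checking all 132 ordered pairs for relation 'met-by'; matching pairs in alphabetical order:
(demo, ingest): demo met-by ingest ✓
(demo, retro): demo met-by retro ✓
(load_test, ingest): load_test met-by ingest ✓
(load_test, retro): load_test met-by retro ✓
(triage, qa_pass): triage met-by qa_pass ✓
Count: 5.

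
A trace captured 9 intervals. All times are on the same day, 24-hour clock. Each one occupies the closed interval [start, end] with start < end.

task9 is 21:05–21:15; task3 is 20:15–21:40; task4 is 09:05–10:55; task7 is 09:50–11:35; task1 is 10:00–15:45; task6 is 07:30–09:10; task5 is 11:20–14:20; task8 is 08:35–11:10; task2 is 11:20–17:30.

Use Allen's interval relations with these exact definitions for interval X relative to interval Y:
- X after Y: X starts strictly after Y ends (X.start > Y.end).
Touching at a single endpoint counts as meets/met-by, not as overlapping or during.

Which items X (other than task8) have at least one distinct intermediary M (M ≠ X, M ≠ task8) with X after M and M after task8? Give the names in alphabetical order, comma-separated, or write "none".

Target task8 = [08:35, 11:10].
Intermediaries M with M after task8: task2, task3, task5, task9.
Via task2 — items with X after task2: task3, task9.
Via task3 — items with X after task3: none.
Via task5 — items with X after task5: task3, task9.
Via task9 — items with X after task9: none.
Union: task3, task9.

task3, task9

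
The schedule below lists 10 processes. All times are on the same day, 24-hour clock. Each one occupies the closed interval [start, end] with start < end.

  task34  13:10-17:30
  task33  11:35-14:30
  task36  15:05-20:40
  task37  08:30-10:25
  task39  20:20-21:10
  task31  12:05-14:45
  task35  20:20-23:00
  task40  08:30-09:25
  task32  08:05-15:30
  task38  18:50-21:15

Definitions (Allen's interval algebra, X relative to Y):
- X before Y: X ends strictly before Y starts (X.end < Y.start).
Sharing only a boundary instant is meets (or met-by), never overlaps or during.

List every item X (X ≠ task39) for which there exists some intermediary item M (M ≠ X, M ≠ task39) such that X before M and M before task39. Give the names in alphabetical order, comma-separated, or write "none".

Target task39 = [20:20, 21:10].
Intermediaries M with M before task39: task31, task32, task33, task34, task37, task40.
Via task31 — items with X before task31: task37, task40.
Via task32 — items with X before task32: none.
Via task33 — items with X before task33: task37, task40.
Via task34 — items with X before task34: task37, task40.
Via task37 — items with X before task37: none.
Via task40 — items with X before task40: none.
Union: task37, task40.

task37, task40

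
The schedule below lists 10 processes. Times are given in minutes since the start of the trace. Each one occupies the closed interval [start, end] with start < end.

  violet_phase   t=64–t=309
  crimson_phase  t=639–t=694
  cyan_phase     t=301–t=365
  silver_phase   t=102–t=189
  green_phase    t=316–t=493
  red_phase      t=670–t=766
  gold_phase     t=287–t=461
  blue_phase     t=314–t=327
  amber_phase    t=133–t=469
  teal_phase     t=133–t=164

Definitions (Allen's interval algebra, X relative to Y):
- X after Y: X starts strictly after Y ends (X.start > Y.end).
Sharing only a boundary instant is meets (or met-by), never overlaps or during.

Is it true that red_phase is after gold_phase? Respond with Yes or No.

red_phase = [t=670, t=766], gold_phase = [t=287, t=461].
Actual relation of red_phase to gold_phase: after.
Asked whether 'after' holds → Yes.

Yes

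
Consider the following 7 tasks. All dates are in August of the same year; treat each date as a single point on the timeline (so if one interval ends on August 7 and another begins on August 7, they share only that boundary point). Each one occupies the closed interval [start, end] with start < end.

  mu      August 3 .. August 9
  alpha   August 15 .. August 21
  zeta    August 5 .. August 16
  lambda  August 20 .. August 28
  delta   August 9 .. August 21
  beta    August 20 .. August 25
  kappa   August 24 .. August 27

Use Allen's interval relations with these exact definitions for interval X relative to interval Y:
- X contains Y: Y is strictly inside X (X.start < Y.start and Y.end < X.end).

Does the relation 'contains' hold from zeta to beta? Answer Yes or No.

No

zeta = [August 5, August 16], beta = [August 20, August 25].
Actual relation of zeta to beta: before.
Asked whether 'contains' holds → No.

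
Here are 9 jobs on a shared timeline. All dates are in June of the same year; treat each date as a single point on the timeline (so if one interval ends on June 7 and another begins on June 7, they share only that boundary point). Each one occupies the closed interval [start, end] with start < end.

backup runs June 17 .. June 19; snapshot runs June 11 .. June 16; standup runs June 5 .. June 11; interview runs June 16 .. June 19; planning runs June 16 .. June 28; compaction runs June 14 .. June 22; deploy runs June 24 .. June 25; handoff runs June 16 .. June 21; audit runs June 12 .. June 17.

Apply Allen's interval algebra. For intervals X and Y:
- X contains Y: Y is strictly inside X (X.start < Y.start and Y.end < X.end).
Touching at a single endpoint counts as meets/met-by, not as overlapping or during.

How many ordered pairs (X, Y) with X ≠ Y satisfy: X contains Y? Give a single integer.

6

Checking all 72 ordered pairs for relation 'contains'; matching pairs in alphabetical order:
(compaction, backup): compaction contains backup ✓
(compaction, handoff): compaction contains handoff ✓
(compaction, interview): compaction contains interview ✓
(handoff, backup): handoff contains backup ✓
(planning, backup): planning contains backup ✓
(planning, deploy): planning contains deploy ✓
Count: 6.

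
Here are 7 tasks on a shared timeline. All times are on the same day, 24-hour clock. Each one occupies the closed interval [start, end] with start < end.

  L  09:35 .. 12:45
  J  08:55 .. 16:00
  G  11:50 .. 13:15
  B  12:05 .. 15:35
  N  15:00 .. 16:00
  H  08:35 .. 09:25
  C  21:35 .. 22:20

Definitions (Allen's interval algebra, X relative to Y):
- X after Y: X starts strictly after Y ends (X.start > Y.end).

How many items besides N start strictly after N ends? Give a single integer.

1

Target N = [15:00, 16:00].
B [12:05, 15:35] → overlaps → no.
C [21:35, 22:20] → after → counts.
G [11:50, 13:15] → before → no.
H [08:35, 09:25] → before → no.
J [08:55, 16:00] → finished-by → no.
L [09:35, 12:45] → before → no.
Total: 1.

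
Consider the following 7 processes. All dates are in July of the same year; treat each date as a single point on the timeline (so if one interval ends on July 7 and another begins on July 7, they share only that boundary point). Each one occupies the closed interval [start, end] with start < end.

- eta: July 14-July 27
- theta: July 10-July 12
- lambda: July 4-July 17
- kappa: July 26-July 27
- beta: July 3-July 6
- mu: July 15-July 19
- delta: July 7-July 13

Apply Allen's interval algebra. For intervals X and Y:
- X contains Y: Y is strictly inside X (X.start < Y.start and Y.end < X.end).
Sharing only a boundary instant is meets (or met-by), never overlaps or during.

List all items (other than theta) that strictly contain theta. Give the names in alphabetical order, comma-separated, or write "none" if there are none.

Target theta = [July 10, July 12].
beta [July 3, July 6] → before → no.
delta [July 7, July 13] → contains → yes.
eta [July 14, July 27] → after → no.
kappa [July 26, July 27] → after → no.
lambda [July 4, July 17] → contains → yes.
mu [July 15, July 19] → after → no.
Result: delta, lambda.

delta, lambda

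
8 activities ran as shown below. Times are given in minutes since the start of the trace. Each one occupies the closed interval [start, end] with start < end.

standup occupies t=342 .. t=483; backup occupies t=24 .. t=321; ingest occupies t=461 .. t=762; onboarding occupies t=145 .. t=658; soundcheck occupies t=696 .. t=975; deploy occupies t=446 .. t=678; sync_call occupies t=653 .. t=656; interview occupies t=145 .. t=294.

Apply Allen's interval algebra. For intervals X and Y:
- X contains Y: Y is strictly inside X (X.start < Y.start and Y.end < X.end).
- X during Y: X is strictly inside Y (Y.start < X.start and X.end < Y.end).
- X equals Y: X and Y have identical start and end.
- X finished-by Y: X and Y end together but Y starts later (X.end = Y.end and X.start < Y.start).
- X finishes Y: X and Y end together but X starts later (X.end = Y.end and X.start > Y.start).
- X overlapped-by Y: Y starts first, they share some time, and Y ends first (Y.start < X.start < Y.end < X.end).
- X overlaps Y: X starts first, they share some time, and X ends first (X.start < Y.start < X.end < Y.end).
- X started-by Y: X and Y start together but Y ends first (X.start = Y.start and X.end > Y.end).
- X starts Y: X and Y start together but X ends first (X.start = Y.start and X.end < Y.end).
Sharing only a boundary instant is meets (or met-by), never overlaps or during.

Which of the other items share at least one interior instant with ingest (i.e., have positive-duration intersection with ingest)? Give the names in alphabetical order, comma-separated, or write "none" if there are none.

deploy, onboarding, soundcheck, standup, sync_call

Target ingest = [t=461, t=762].
backup [t=24, t=321] → before → no.
deploy [t=446, t=678] → overlaps → yes.
interview [t=145, t=294] → before → no.
onboarding [t=145, t=658] → overlaps → yes.
soundcheck [t=696, t=975] → overlapped-by → yes.
standup [t=342, t=483] → overlaps → yes.
sync_call [t=653, t=656] → during → yes.
Result: deploy, onboarding, soundcheck, standup, sync_call.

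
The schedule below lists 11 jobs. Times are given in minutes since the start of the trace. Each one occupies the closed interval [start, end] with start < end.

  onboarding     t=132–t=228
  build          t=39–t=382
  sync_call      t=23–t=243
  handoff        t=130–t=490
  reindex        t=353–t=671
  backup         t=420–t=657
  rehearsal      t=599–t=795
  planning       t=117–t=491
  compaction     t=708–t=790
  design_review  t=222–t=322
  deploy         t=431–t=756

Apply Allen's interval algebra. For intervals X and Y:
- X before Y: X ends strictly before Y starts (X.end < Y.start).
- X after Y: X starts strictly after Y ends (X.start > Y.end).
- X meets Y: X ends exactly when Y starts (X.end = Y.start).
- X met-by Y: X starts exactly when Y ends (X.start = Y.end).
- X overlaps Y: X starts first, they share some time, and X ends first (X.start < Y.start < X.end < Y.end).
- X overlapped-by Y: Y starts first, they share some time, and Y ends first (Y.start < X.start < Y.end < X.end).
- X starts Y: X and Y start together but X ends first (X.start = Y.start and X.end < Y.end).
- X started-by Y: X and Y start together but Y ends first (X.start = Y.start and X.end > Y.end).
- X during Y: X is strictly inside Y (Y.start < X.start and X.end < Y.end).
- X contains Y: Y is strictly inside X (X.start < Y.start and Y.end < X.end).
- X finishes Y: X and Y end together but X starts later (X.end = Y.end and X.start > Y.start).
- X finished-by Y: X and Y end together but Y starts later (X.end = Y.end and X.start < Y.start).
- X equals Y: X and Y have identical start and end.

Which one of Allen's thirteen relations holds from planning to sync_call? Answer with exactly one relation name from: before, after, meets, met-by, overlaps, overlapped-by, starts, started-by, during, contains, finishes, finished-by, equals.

overlapped-by

planning = [t=117, t=491]; sync_call = [t=23, t=243].
Compare endpoints: planning.start > sync_call.start, planning.start < sync_call.end, planning.end > sync_call.start, planning.end > sync_call.end.
That pattern is 'overlapped-by'.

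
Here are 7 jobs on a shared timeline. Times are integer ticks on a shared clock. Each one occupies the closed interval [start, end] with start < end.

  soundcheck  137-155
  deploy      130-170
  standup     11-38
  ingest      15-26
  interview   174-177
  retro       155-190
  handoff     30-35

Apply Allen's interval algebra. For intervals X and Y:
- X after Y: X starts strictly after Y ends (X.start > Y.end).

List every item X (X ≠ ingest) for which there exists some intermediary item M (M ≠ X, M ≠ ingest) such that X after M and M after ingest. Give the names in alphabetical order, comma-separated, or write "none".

deploy, interview, retro, soundcheck

Target ingest = [15, 26].
Intermediaries M with M after ingest: deploy, handoff, interview, retro, soundcheck.
Via deploy — items with X after deploy: interview.
Via handoff — items with X after handoff: deploy, interview, retro, soundcheck.
Via interview — items with X after interview: none.
Via retro — items with X after retro: none.
Via soundcheck — items with X after soundcheck: interview.
Union: deploy, interview, retro, soundcheck.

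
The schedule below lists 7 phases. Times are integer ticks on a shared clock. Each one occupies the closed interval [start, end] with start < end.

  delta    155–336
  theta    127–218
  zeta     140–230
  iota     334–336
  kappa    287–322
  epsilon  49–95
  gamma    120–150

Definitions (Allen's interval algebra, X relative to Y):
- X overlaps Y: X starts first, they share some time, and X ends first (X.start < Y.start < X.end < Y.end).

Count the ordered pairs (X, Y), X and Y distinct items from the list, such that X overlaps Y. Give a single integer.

5

Checking all 42 ordered pairs for relation 'overlaps'; matching pairs in alphabetical order:
(gamma, theta): gamma overlaps theta ✓
(gamma, zeta): gamma overlaps zeta ✓
(theta, delta): theta overlaps delta ✓
(theta, zeta): theta overlaps zeta ✓
(zeta, delta): zeta overlaps delta ✓
Count: 5.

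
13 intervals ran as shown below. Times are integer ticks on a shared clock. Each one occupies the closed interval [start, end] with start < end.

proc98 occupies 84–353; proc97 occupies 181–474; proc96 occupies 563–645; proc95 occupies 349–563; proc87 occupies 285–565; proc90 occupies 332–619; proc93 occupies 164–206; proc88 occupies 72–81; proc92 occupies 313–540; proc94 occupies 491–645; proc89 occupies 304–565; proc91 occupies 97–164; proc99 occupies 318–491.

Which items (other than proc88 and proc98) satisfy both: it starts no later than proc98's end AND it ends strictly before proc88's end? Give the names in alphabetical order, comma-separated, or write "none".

Conditions: its start is no later than proc98's end (X.start <= 353) AND its end is strictly before proc88's end (X.end < 81).
proc87: start 285 <= 353? ✓; end 565 < 81? ✗ → no.
proc89: start 304 <= 353? ✓; end 565 < 81? ✗ → no.
proc90: start 332 <= 353? ✓; end 619 < 81? ✗ → no.
proc91: start 97 <= 353? ✓; end 164 < 81? ✗ → no.
proc92: start 313 <= 353? ✓; end 540 < 81? ✗ → no.
proc93: start 164 <= 353? ✓; end 206 < 81? ✗ → no.
proc94: start 491 <= 353? ✗; end 645 < 81? ✗ → no.
proc95: start 349 <= 353? ✓; end 563 < 81? ✗ → no.
proc96: start 563 <= 353? ✗; end 645 < 81? ✗ → no.
proc97: start 181 <= 353? ✓; end 474 < 81? ✗ → no.
proc99: start 318 <= 353? ✓; end 491 < 81? ✗ → no.
Result: none.

none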